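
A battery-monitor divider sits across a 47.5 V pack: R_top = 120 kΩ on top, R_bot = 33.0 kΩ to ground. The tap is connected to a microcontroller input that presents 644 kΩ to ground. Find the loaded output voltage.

The load sits in parallel with R_bot: R_bot‖R_L = (33.0 × 644) / (33.0 + 644) = 31.39 kΩ.
V_out = 47.5 × 31.39 / (120 + 31.39) = 47.5 × 31.39/151.4 = 9.85 V.
(Unloaded it would have been 10.2 V.)

V_out ≈ 9.85 V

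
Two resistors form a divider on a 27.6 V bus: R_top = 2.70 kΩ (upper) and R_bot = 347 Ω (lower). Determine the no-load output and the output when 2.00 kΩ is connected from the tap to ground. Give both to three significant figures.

Open-circuit: V = 27.6 × 347/(2700 + 347) = 3.14 V.
With the load, R_bot becomes R_bot‖R_L = 295.7 Ω, so V = 27.6 × 295.7/2996 = 2.72 V.

Unloaded: 3.14 V; loaded: 2.72 V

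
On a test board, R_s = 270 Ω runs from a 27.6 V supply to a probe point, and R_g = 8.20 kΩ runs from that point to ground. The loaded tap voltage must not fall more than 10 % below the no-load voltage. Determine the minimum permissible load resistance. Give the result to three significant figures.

R_L(min) ≈ 2.35 kΩ

Output resistance R_th = R_s‖R_g = (270 × 8200)/8470 = 261.4 Ω.
The fractional drop is R_th/(R_th + R_L); requiring this ≤ 0.100 gives R_L ≥ R_th(1/0.100 − 1) = 261.4 × 9.000 = 2.35 kΩ.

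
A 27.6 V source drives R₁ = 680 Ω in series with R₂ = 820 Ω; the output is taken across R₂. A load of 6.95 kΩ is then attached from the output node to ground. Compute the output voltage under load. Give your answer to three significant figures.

The load sits in parallel with R₂: R₂‖R_L = (820 × 6950) / (820 + 6950) = 733.5 Ω.
V_out = 27.6 × 733.5 / (680 + 733.5) = 27.6 × 733.5/1413 = 14.3 V.
(Unloaded it would have been 15.1 V.)

V_out ≈ 14.3 V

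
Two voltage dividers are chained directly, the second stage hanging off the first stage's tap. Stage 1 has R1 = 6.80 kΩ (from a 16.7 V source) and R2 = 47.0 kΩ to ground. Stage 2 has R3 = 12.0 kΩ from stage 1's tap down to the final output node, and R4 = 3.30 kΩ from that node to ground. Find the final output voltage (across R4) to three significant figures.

V_out ≈ 2.27 V

Stage 2 presents R3+R4 = 15.30 kΩ as a load on stage 1's tap.
Stage 1's lower leg becomes R2‖(R3+R4) = 11.54 kΩ, so V_mid = 16.7 × 11.54/18.34 = 10.51 V.
Stage 2 is itself unloaded: V_out = V_mid × R4/(R3+R4) = 10.51 × 3.30/15.30 = 2.27 V.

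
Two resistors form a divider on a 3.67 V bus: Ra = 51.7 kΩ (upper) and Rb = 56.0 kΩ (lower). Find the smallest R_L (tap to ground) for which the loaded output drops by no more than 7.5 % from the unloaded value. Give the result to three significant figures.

Output resistance R_th = Ra‖Rb = (51.7 × 56.0)/107.7 = 26.88 kΩ.
The fractional drop is R_th/(R_th + R_L); requiring this ≤ 0.0750 gives R_L ≥ R_th(1/0.0750 − 1) = 26.88 × 12.33 = 332 kΩ.

R_L(min) ≈ 332 kΩ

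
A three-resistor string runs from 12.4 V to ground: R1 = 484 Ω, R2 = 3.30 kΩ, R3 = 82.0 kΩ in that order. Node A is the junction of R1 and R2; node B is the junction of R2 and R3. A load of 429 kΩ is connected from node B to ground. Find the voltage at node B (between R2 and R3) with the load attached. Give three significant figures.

V ≈ 11.8 V

At node B, R3 is in parallel with the load: R3‖R_L = 68840 Ω.
Below node A the resistance is R2 + (R3‖R_L) = 72140 Ω, so V_A = 12.4 × 72140/72630 = 12.32 V.
Then V_B = V_A × (R3‖R_L)/(R2 + R3‖R_L) = 12.32 × 68840/72140 = 11.8 V.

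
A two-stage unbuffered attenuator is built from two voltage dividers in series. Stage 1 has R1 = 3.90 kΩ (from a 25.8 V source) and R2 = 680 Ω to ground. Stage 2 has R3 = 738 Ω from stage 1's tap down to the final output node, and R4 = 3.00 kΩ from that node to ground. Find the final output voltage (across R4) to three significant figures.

Stage 2 presents R3+R4 = 3738 Ω as a load on stage 1's tap.
Stage 1's lower leg becomes R2‖(R3+R4) = 575.3 Ω, so V_mid = 25.8 × 575.3/4475 = 3.317 V.
Stage 2 is itself unloaded: V_out = V_mid × R4/(R3+R4) = 3.317 × 3000/3738 = 2.66 V.

V_out ≈ 2.66 V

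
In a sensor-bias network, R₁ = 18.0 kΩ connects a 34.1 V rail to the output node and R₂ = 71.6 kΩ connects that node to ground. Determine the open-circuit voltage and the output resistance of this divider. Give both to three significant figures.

V_th = 27.2 V, R_th = 14.4 kΩ

V_th is the open-circuit tap voltage: 34.1 × 71.6/(18.0 + 71.6) = 27.2 V.
With the supply zeroed, R₁ and R₂ appear in parallel from the tap: R_th = R₁‖R₂ = (18.0 × 71.6)/89.60 = 14.4 kΩ.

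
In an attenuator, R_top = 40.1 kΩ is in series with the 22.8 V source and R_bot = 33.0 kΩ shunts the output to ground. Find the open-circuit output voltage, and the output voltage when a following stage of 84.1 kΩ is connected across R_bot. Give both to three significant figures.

Unloaded: 10.3 V; loaded: 8.47 V

Open-circuit: V = 22.8 × 33.0/(40.1 + 33.0) = 10.3 V.
With the load, R_bot becomes R_bot‖R_L = 23.70 kΩ, so V = 22.8 × 23.70/63.80 = 8.47 V.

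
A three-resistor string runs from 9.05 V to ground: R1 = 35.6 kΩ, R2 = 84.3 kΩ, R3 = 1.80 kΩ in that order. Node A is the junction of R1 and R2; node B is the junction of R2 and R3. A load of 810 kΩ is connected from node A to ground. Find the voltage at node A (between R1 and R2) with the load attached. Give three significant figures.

V ≈ 6.21 V

Below node A the series string R2+R3 = 86.10 kΩ sits in parallel with the 810 kΩ load: 77.83 kΩ.
V_A = 9.05 × 77.83/(35.6 + 77.83) = 6.21 V.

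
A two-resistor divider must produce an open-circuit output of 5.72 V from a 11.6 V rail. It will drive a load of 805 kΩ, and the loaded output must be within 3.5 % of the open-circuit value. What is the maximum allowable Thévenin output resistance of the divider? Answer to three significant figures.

R_th ≤ 29.2 kΩ

Loading drop = R_th/(R_th + R_L) ≤ 0.0350, so R_th ≤ R_L · ε/(1−ε) = 805 kΩ × 0.0350/0.9650 = 29.2 kΩ.
(Any R1, R2 with R2/(R1+R2) = 0.493 and R1‖R2 ≤ 29.2 kΩ will meet the spec.)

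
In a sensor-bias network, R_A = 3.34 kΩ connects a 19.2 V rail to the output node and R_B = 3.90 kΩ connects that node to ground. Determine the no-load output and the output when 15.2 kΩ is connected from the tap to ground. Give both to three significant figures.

Unloaded: 10.3 V; loaded: 9.25 V

Open-circuit: V = 19.2 × 3.90/(3.34 + 3.90) = 10.3 V.
With the load, R_B becomes R_B‖R_L = 3.104 kΩ, so V = 19.2 × 3.104/6.444 = 9.25 V.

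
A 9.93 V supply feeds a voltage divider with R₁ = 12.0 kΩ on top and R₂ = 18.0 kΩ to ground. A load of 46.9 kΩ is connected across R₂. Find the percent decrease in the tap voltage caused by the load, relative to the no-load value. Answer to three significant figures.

13.3 %

Unloaded V = 9.93 × 18.0/30.00 = 5.9580 V.
Loaded: R₂‖R_L = 13.01 kΩ, giving V = 9.93 × 13.01/25.01 = 5.1651 V.
Drop = (5.9580 − 5.1651) / 5.9580 = 13.3 %.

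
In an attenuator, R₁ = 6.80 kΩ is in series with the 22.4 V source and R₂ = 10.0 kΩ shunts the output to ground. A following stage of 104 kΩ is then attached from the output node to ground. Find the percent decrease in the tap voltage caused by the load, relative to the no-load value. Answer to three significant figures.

3.75 %

The divider's output (Thévenin) resistance is R₁‖R₂ = 4.048 kΩ.
Fractional drop under load = R_th/(R_th + R_L) = 4.048 / (4.048 + 104) = 0.03746.
So the output falls by 3.75 %.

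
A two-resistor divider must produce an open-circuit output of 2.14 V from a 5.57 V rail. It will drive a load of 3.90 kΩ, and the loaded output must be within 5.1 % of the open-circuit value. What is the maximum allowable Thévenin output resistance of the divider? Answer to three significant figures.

Loading drop = R_th/(R_th + R_L) ≤ 0.0510, so R_th ≤ R_L · ε/(1−ε) = 3.90 kΩ × 0.0510/0.9490 = 210 Ω.
(Any R1, R2 with R2/(R1+R2) = 0.384 and R1‖R2 ≤ 210 Ω will meet the spec.)

R_th ≤ 210 Ω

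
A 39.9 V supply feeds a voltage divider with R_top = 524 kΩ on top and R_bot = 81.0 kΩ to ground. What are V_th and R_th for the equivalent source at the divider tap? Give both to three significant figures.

V_th = 5.34 V, R_th = 70.2 kΩ

V_th is the open-circuit tap voltage: 39.9 × 81.0/(524 + 81.0) = 5.34 V.
With the supply zeroed, R_top and R_bot appear in parallel from the tap: R_th = R_top‖R_bot = (524 × 81.0)/605.0 = 70.2 kΩ.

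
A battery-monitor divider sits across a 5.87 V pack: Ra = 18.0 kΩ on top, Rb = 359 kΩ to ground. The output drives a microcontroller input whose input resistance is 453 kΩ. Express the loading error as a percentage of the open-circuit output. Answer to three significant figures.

The divider's output (Thévenin) resistance is Ra‖Rb = 17.14 kΩ.
Fractional drop under load = R_th/(R_th + R_L) = 17.14 / (17.14 + 453) = 0.03646.
So the output falls by 3.65 %.

3.65 %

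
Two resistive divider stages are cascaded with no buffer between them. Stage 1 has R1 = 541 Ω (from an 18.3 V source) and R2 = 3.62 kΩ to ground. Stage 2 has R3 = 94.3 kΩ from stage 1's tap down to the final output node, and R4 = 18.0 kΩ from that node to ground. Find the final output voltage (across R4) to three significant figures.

V_out ≈ 2.54 V

Stage 2 presents R3+R4 = 112300 Ω as a load on stage 1's tap.
Stage 1's lower leg becomes R2‖(R3+R4) = 3507 Ω, so V_mid = 18.3 × 3507/4048 = 15.85 V.
Stage 2 is itself unloaded: V_out = V_mid × R4/(R3+R4) = 15.85 × 18000/112300 = 2.54 V.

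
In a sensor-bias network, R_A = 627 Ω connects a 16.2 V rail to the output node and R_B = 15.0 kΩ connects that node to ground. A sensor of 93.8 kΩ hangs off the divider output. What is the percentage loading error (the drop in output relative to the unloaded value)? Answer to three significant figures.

The divider's output (Thévenin) resistance is R_A‖R_B = 601.8 Ω.
Fractional drop under load = R_th/(R_th + R_L) = 601.8 / (601.8 + 93800) = 0.006375.
So the output falls by 0.638 %.

0.638 %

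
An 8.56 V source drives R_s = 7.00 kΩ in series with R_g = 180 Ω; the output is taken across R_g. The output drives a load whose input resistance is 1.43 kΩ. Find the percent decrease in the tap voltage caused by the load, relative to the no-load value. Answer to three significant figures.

10.9 %

The divider's output (Thévenin) resistance is R_s‖R_g = 175.5 Ω.
Fractional drop under load = R_th/(R_th + R_L) = 175.5 / (175.5 + 1430) = 0.1093.
So the output falls by 10.9 %.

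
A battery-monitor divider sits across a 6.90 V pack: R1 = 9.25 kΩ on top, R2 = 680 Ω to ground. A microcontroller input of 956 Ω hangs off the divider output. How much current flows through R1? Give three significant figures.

I ≈ 0.715 mA

R2‖R_L = 397.4 Ω, so the source sees R1 + R2‖R_L = 9647 Ω.
I = 6.90 V / 9647 Ω = 0.715 mA.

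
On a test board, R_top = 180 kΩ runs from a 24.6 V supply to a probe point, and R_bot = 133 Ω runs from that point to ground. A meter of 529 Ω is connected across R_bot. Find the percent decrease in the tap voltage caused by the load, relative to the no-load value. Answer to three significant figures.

The divider's output (Thévenin) resistance is R_top‖R_bot = 132.9 Ω.
Fractional drop under load = R_th/(R_th + R_L) = 132.9 / (132.9 + 529) = 0.2008.
So the output falls by 20.1 %.

20.1 %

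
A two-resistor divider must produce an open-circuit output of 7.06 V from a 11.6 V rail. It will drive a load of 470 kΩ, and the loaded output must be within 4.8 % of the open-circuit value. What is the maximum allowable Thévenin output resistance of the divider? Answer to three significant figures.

R_th ≤ 23.7 kΩ

Loading drop = R_th/(R_th + R_L) ≤ 0.0480, so R_th ≤ R_L · ε/(1−ε) = 470 kΩ × 0.0480/0.9520 = 23.7 kΩ.
(Any R1, R2 with R2/(R1+R2) = 0.609 and R1‖R2 ≤ 23.7 kΩ will meet the spec.)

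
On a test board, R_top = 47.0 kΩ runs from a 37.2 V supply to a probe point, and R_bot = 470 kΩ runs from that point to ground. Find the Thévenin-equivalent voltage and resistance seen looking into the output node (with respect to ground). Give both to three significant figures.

V_th = 33.8 V, R_th = 42.7 kΩ

V_th is the open-circuit tap voltage: 37.2 × 470/(47.0 + 470) = 33.8 V.
With the supply zeroed, R_top and R_bot appear in parallel from the tap: R_th = R_top‖R_bot = (47.0 × 470)/517.0 = 42.7 kΩ.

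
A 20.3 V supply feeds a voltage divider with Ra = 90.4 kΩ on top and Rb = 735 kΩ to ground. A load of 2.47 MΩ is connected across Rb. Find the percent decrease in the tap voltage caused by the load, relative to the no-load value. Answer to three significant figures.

The divider's output (Thévenin) resistance is Ra‖Rb = 80.50 kΩ.
Fractional drop under load = R_th/(R_th + R_L) = 80.50 / (80.50 + 2470) = 0.03156.
So the output falls by 3.16 %.

3.16 %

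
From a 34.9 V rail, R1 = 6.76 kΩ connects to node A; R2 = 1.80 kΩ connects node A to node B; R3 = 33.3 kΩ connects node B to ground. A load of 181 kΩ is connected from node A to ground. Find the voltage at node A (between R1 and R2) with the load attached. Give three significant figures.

Below node A the series string R2+R3 = 35.10 kΩ sits in parallel with the 181 kΩ load: 29.40 kΩ.
V_A = 34.9 × 29.40/(6.76 + 29.40) = 28.4 V.

V ≈ 28.4 V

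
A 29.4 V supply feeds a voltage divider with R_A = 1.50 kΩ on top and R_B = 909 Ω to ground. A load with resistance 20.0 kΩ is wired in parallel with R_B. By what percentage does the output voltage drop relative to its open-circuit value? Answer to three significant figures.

2.75 %

The divider's output (Thévenin) resistance is R_A‖R_B = 566.0 Ω.
Fractional drop under load = R_th/(R_th + R_L) = 566.0 / (566.0 + 20000) = 0.02752.
So the output falls by 2.75 %.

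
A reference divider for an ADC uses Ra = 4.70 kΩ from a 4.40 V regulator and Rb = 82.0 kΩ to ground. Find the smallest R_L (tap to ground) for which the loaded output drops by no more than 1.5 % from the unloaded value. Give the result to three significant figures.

Output resistance R_th = Ra‖Rb = (4.70 × 82.0)/86.70 = 4.445 kΩ.
The fractional drop is R_th/(R_th + R_L); requiring this ≤ 0.0150 gives R_L ≥ R_th(1/0.0150 − 1) = 4.445 × 65.67 = 292 kΩ.

R_L(min) ≈ 292 kΩ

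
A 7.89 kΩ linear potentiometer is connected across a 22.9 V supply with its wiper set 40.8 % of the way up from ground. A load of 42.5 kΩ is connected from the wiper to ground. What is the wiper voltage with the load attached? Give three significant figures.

V ≈ 8.94 V

The wiper splits the pot into (1−α)R = 4.671 kΩ above and αR = 3.219 kΩ below.
Lower section ‖ load = 2.992 kΩ.
V_wiper = 22.9 × 2.992/(4.671 + 2.992) = 8.94 V.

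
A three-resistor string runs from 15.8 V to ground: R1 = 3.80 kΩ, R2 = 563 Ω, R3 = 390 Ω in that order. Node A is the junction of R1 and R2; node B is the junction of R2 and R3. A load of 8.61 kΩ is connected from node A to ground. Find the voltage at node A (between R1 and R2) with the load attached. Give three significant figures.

V ≈ 2.91 V

Below node A the series string R2+R3 = 953.0 Ω sits in parallel with the 8610 Ω load: 858.0 Ω.
V_A = 15.8 × 858.0/(3800 + 858.0) = 2.91 V.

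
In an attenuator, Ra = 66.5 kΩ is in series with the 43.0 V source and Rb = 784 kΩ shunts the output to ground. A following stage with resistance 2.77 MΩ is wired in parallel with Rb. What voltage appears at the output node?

V_out ≈ 38.8 V

The load sits in parallel with Rb: Rb‖R_L = (784 × 2770) / (784 + 2770) = 611.1 kΩ.
V_out = 43.0 × 611.1 / (66.5 + 611.1) = 43.0 × 611.1/677.6 = 38.8 V.
(Unloaded it would have been 39.6 V.)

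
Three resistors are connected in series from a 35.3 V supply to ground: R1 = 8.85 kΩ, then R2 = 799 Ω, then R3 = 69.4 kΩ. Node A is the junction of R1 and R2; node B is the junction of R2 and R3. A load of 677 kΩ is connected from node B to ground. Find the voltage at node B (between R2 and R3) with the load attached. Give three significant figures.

At node B, R3 is in parallel with the load: R3‖R_L = 62950 Ω.
Below node A the resistance is R2 + (R3‖R_L) = 63750 Ω, so V_A = 35.3 × 63750/72600 = 31.00 V.
Then V_B = V_A × (R3‖R_L)/(R2 + R3‖R_L) = 31.00 × 62950/63750 = 30.6 V.

V ≈ 30.6 V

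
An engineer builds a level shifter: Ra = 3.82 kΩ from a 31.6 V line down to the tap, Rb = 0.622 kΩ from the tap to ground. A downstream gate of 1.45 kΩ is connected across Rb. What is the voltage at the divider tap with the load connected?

The load sits in parallel with Rb: Rb‖R_L = (622 × 1450) / (622 + 1450) = 435.3 Ω.
V_out = 31.6 × 435.3 / (3820 + 435.3) = 31.6 × 435.3/4255 = 3.23 V.

V_out ≈ 3.23 V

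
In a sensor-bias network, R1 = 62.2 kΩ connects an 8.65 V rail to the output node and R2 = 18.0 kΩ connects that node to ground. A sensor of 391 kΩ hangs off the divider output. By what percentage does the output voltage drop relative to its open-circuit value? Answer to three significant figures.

The divider's output (Thévenin) resistance is R1‖R2 = 13.96 kΩ.
Fractional drop under load = R_th/(R_th + R_L) = 13.96 / (13.96 + 391) = 0.03447.
So the output falls by 3.45 %.

3.45 %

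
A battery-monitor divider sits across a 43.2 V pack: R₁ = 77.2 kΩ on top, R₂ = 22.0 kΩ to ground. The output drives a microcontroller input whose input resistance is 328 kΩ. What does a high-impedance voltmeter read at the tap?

The load sits in parallel with R₂: R₂‖R_L = (22.0 × 328) / (22.0 + 328) = 20.62 kΩ.
V_out = 43.2 × 20.62 / (77.2 + 20.62) = 43.2 × 20.62/97.82 = 9.11 V.

V_out ≈ 9.11 V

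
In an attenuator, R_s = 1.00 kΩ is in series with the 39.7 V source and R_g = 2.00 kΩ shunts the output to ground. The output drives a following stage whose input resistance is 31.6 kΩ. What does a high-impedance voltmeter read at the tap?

The load sits in parallel with R_g: R_g‖R_L = (2.00 × 31.6) / (2.00 + 31.6) = 1.881 kΩ.
V_out = 39.7 × 1.881 / (1.00 + 1.881) = 39.7 × 1.881/2.881 = 25.9 V.

V_out ≈ 25.9 V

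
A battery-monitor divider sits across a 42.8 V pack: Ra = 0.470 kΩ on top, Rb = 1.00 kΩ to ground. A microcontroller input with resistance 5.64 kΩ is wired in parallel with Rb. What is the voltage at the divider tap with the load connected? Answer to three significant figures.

V_out ≈ 27.6 V

The load sits in parallel with Rb: Rb‖R_L = (1000 × 5640) / (1000 + 5640) = 849.4 Ω.
V_out = 42.8 × 849.4 / (470 + 849.4) = 42.8 × 849.4/1319 = 27.6 V.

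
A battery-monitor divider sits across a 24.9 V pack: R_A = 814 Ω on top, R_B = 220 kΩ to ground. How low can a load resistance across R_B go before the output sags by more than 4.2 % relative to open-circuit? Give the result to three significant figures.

Output resistance R_th = R_A‖R_B = (814 × 220000)/220800 = 811.0 Ω.
The fractional drop is R_th/(R_th + R_L); requiring this ≤ 0.0420 gives R_L ≥ R_th(1/0.0420 − 1) = 811.0 × 22.81 = 18.5 kΩ.

R_L(min) ≈ 18.5 kΩ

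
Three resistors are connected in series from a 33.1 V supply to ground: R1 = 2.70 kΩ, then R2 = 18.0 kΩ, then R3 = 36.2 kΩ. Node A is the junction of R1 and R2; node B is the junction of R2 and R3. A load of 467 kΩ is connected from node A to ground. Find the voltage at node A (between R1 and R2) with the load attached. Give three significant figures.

V ≈ 31.4 V

Below node A the series string R2+R3 = 54.20 kΩ sits in parallel with the 467 kΩ load: 48.56 kΩ.
V_A = 33.1 × 48.56/(2.70 + 48.56) = 31.4 V.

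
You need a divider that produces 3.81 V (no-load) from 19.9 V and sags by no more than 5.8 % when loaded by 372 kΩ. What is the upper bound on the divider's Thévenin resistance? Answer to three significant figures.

R_th ≤ 22.9 kΩ

Loading drop = R_th/(R_th + R_L) ≤ 0.0580, so R_th ≤ R_L · ε/(1−ε) = 372 kΩ × 0.0580/0.9420 = 22.9 kΩ.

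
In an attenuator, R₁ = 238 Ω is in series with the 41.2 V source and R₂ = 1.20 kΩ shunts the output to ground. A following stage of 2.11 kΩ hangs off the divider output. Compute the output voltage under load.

The load sits in parallel with R₂: R₂‖R_L = (1200 × 2110) / (1200 + 2110) = 765.0 Ω.
V_out = 41.2 × 765.0 / (238 + 765.0) = 41.2 × 765.0/1003 = 31.4 V.

V_out ≈ 31.4 V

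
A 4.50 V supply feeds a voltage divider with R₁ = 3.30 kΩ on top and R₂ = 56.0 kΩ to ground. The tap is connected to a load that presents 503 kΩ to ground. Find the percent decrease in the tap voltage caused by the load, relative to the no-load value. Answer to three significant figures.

0.616 %

The divider's output (Thévenin) resistance is R₁‖R₂ = 3.116 kΩ.
Fractional drop under load = R_th/(R_th + R_L) = 3.116 / (3.116 + 503) = 0.006157.
So the output falls by 0.616 %.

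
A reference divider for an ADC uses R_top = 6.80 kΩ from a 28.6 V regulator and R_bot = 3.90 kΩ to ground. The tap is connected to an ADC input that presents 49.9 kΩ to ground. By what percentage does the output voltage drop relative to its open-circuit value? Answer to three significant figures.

4.73 %

The divider's output (Thévenin) resistance is R_top‖R_bot = 2.479 kΩ.
Fractional drop under load = R_th/(R_th + R_L) = 2.479 / (2.479 + 49.9) = 0.04732.
So the output falls by 4.73 %.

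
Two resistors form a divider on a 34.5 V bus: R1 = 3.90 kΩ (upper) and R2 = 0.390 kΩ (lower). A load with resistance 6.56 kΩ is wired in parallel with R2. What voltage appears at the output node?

The load sits in parallel with R2: R2‖R_L = (390 × 6560) / (390 + 6560) = 368.1 Ω.
V_out = 34.5 × 368.1 / (3900 + 368.1) = 34.5 × 368.1/4268 = 2.98 V.

V_out ≈ 2.98 V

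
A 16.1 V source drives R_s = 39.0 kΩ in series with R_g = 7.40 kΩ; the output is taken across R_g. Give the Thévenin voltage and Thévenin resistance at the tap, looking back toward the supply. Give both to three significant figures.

V_th = 2.57 V, R_th = 6.22 kΩ

V_th is the open-circuit tap voltage: 16.1 × 7.40/(39.0 + 7.40) = 2.57 V.
With the supply zeroed, R_s and R_g appear in parallel from the tap: R_th = R_s‖R_g = (39.0 × 7.40)/46.40 = 6.22 kΩ.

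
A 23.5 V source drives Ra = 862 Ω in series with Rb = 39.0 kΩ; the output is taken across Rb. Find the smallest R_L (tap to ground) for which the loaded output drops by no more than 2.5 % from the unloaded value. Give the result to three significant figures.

Output resistance R_th = Ra‖Rb = (862 × 39000)/39860 = 843.4 Ω.
The fractional drop is R_th/(R_th + R_L); requiring this ≤ 0.0250 gives R_L ≥ R_th(1/0.0250 − 1) = 843.4 × 39.00 = 32.9 kΩ.

R_L(min) ≈ 32.9 kΩ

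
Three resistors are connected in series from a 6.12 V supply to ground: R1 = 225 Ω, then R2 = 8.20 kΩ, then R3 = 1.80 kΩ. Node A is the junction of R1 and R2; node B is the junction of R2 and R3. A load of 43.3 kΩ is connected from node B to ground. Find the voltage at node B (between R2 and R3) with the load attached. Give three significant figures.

V ≈ 1.04 V

At node B, R3 is in parallel with the load: R3‖R_L = 1728 Ω.
Below node A the resistance is R2 + (R3‖R_L) = 9928 Ω, so V_A = 6.12 × 9928/10150 = 5.984 V.
Then V_B = V_A × (R3‖R_L)/(R2 + R3‖R_L) = 5.984 × 1728/9928 = 1.04 V.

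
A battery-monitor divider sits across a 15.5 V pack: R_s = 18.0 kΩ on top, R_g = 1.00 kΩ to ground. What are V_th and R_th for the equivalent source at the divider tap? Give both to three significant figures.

V_th is the open-circuit tap voltage: 15.5 × 1.00/(18.0 + 1.00) = 0.816 V.
With the supply zeroed, R_s and R_g appear in parallel from the tap: R_th = R_s‖R_g = (18.0 × 1.00)/19.00 = 947 Ω.

V_th = 0.816 V, R_th = 947 Ω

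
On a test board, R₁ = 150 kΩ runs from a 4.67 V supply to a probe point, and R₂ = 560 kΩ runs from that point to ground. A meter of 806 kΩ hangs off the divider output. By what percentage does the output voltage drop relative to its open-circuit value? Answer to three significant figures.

The divider's output (Thévenin) resistance is R₁‖R₂ = 118.3 kΩ.
Fractional drop under load = R_th/(R_th + R_L) = 118.3 / (118.3 + 806) = 0.1280.
So the output falls by 12.8 %.

12.8 %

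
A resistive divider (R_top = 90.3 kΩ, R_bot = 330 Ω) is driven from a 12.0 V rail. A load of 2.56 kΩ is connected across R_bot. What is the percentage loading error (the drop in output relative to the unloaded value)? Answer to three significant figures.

11.4 %

The divider's output (Thévenin) resistance is R_top‖R_bot = 328.8 Ω.
Fractional drop under load = R_th/(R_th + R_L) = 328.8 / (328.8 + 2560) = 0.1138.
So the output falls by 11.4 %.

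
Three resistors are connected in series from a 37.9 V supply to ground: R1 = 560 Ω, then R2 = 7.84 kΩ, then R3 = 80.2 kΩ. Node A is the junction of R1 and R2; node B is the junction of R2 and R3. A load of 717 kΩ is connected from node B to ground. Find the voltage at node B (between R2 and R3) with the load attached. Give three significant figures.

V ≈ 33.9 V

At node B, R3 is in parallel with the load: R3‖R_L = 72130 Ω.
Below node A the resistance is R2 + (R3‖R_L) = 79970 Ω, so V_A = 37.9 × 79970/80530 = 37.64 V.
Then V_B = V_A × (R3‖R_L)/(R2 + R3‖R_L) = 37.64 × 72130/79970 = 33.9 V.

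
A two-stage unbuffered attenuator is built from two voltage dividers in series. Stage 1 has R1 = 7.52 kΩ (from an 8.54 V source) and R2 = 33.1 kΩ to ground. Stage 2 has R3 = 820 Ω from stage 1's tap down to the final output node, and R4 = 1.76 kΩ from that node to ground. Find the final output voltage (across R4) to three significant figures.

V_out ≈ 1.41 V

Stage 2 presents R3+R4 = 2580 Ω as a load on stage 1's tap.
Stage 1's lower leg becomes R2‖(R3+R4) = 2393 Ω, so V_mid = 8.54 × 2393/9913 = 2.062 V.
Stage 2 is itself unloaded: V_out = V_mid × R4/(R3+R4) = 2.062 × 1760/2580 = 1.41 V.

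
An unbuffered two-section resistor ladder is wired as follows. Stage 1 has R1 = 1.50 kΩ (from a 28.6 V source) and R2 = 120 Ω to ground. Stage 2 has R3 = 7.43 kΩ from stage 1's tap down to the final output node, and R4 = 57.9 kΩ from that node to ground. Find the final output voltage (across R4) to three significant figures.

V_out ≈ 1.87 V

Stage 2 presents R3+R4 = 65330 Ω as a load on stage 1's tap.
Stage 1's lower leg becomes R2‖(R3+R4) = 119.8 Ω, so V_mid = 28.6 × 119.8/1620 = 2.115 V.
Stage 2 is itself unloaded: V_out = V_mid × R4/(R3+R4) = 2.115 × 57900/65330 = 1.87 V.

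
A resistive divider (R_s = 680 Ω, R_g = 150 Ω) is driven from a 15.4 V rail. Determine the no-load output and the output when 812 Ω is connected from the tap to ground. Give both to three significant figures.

Unloaded: 2.78 V; loaded: 2.42 V

Open-circuit: V = 15.4 × 150/(680 + 150) = 2.78 V.
With the load, R_g becomes R_g‖R_L = 126.6 Ω, so V = 15.4 × 126.6/806.6 = 2.42 V.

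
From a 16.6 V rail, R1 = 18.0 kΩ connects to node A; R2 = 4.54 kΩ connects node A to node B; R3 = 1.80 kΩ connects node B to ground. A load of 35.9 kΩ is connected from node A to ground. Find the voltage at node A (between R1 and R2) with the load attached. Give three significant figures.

V ≈ 3.82 V

Below node A the series string R2+R3 = 6.340 kΩ sits in parallel with the 35.9 kΩ load: 5.388 kΩ.
V_A = 16.6 × 5.388/(18.0 + 5.388) = 3.82 V.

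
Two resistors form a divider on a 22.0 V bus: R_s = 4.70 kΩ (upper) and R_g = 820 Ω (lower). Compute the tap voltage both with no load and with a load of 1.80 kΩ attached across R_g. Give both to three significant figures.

Unloaded: 3.27 V; loaded: 2.35 V

Open-circuit: V = 22.0 × 820/(4700 + 820) = 3.27 V.
With the load, R_g becomes R_g‖R_L = 563.4 Ω, so V = 22.0 × 563.4/5263 = 2.35 V.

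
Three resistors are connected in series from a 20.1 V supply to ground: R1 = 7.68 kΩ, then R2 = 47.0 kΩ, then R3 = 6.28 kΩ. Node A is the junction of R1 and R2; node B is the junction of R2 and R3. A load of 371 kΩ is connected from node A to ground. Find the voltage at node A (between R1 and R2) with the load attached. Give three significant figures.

Below node A the series string R2+R3 = 53.28 kΩ sits in parallel with the 371 kΩ load: 46.59 kΩ.
V_A = 20.1 × 46.59/(7.68 + 46.59) = 17.3 V.

V ≈ 17.3 V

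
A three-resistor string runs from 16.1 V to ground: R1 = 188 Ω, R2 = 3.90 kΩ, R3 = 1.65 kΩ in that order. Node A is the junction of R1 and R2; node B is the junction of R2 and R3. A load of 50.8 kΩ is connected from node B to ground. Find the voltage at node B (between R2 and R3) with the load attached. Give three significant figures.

At node B, R3 is in parallel with the load: R3‖R_L = 1598 Ω.
Below node A the resistance is R2 + (R3‖R_L) = 5498 Ω, so V_A = 16.1 × 5498/5686 = 15.57 V.
Then V_B = V_A × (R3‖R_L)/(R2 + R3‖R_L) = 15.57 × 1598/5498 = 4.52 V.

V ≈ 4.52 V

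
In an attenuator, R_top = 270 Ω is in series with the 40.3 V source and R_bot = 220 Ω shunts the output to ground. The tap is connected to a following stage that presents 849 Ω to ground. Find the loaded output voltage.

The load sits in parallel with R_bot: R_bot‖R_L = (220 × 849) / (220 + 849) = 174.7 Ω.
V_out = 40.3 × 174.7 / (270 + 174.7) = 40.3 × 174.7/444.7 = 15.8 V.

V_out ≈ 15.8 V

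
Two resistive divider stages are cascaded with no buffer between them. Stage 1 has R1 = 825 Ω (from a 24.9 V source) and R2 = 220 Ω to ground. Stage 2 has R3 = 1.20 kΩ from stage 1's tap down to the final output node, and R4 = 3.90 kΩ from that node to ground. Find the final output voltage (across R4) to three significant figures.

V_out ≈ 3.88 V

Stage 2 presents R3+R4 = 5100 Ω as a load on stage 1's tap.
Stage 1's lower leg becomes R2‖(R3+R4) = 210.9 Ω, so V_mid = 24.9 × 210.9/1036 = 5.069 V.
Stage 2 is itself unloaded: V_out = V_mid × R4/(R3+R4) = 5.069 × 3900/5100 = 3.88 V.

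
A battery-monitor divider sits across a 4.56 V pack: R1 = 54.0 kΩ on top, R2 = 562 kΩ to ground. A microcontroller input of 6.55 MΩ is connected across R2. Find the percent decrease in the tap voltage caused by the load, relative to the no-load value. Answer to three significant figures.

The divider's output (Thévenin) resistance is R1‖R2 = 49.27 kΩ.
Fractional drop under load = R_th/(R_th + R_L) = 49.27 / (49.27 + 6550) = 0.007465.
So the output falls by 0.747 %.

0.747 %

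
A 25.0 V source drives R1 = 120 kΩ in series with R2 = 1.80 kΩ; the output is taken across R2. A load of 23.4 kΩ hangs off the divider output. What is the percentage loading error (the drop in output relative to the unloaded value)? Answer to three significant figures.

The divider's output (Thévenin) resistance is R1‖R2 = 1.773 kΩ.
Fractional drop under load = R_th/(R_th + R_L) = 1.773 / (1.773 + 23.4) = 0.07045.
So the output falls by 7.04 %.

7.04 %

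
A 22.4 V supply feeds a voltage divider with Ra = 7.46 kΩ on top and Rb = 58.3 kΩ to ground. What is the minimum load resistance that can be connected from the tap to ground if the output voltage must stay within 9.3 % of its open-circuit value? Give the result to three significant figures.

R_L(min) ≈ 64.5 kΩ

Output resistance R_th = Ra‖Rb = (7.46 × 58.3)/65.76 = 6.614 kΩ.
The fractional drop is R_th/(R_th + R_L); requiring this ≤ 0.0930 gives R_L ≥ R_th(1/0.0930 − 1) = 6.614 × 9.753 = 64.5 kΩ.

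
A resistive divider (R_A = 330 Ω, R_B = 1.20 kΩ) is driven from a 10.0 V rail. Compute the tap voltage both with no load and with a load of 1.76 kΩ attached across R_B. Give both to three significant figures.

Open-circuit: V = 10.0 × 1200/(330 + 1200) = 7.84 V.
With the load, R_B becomes R_B‖R_L = 713.5 Ω, so V = 10.0 × 713.5/1044 = 6.84 V.

Unloaded: 7.84 V; loaded: 6.84 V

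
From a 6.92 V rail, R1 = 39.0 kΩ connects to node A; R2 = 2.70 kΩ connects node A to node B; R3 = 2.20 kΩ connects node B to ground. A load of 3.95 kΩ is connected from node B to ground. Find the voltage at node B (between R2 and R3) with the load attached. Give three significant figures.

At node B, R3 is in parallel with the load: R3‖R_L = 1.413 kΩ.
Below node A the resistance is R2 + (R3‖R_L) = 4.113 kΩ, so V_A = 6.92 × 4.113/43.11 = 0.6602 V.
Then V_B = V_A × (R3‖R_L)/(R2 + R3‖R_L) = 0.6602 × 1.413/4.113 = 0.227 V.

V ≈ 0.227 V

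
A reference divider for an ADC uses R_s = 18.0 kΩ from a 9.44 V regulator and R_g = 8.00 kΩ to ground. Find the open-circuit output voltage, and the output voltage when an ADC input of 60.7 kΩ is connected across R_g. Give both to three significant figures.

Open-circuit: V = 9.44 × 8.00/(18.0 + 8.00) = 2.90 V.
With the load, R_g becomes R_g‖R_L = 7.068 kΩ, so V = 9.44 × 7.068/25.07 = 2.66 V.

Unloaded: 2.90 V; loaded: 2.66 V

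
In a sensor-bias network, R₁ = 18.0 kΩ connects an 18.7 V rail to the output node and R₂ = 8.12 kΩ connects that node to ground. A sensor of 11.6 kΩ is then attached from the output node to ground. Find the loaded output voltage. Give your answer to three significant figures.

The load sits in parallel with R₂: R₂‖R_L = (8.12 × 11.6) / (8.12 + 11.6) = 4.776 kΩ.
V_out = 18.7 × 4.776 / (18.0 + 4.776) = 18.7 × 4.776/22.78 = 3.92 V.

V_out ≈ 3.92 V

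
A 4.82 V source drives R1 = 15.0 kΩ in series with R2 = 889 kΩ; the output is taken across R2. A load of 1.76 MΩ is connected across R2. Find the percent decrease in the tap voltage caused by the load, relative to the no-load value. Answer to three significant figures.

The divider's output (Thévenin) resistance is R1‖R2 = 14.75 kΩ.
Fractional drop under load = R_th/(R_th + R_L) = 14.75 / (14.75 + 1760) = 0.008312.
So the output falls by 0.831 %.

0.831 %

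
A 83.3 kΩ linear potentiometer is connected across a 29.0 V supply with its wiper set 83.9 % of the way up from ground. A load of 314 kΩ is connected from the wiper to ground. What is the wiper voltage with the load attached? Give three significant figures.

V ≈ 23.5 V

The wiper splits the pot into (1−α)R = 13.41 kΩ above and αR = 69.89 kΩ below.
Lower section ‖ load = 57.17 kΩ.
V_wiper = 29.0 × 57.17/(13.41 + 57.17) = 23.5 V.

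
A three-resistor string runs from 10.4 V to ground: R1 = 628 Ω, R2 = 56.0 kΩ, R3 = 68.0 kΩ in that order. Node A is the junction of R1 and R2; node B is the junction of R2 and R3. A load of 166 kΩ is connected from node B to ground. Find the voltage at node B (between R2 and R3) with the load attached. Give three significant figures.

V ≈ 4.78 V

At node B, R3 is in parallel with the load: R3‖R_L = 48240 Ω.
Below node A the resistance is R2 + (R3‖R_L) = 104200 Ω, so V_A = 10.4 × 104200/104900 = 10.34 V.
Then V_B = V_A × (R3‖R_L)/(R2 + R3‖R_L) = 10.34 × 48240/104200 = 4.78 V.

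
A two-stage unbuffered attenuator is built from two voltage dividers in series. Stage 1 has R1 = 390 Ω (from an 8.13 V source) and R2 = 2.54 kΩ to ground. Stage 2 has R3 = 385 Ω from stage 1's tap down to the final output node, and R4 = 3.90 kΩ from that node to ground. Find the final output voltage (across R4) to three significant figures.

Stage 2 presents R3+R4 = 4285 Ω as a load on stage 1's tap.
Stage 1's lower leg becomes R2‖(R3+R4) = 1595 Ω, so V_mid = 8.13 × 1595/1985 = 6.532 V.
Stage 2 is itself unloaded: V_out = V_mid × R4/(R3+R4) = 6.532 × 3900/4285 = 5.95 V.

V_out ≈ 5.95 V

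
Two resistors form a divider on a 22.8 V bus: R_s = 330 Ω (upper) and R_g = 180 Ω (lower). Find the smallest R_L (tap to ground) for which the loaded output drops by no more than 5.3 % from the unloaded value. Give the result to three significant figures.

R_L(min) ≈ 2.08 kΩ

Output resistance R_th = R_s‖R_g = (330 × 180)/510.0 = 116.5 Ω.
The fractional drop is R_th/(R_th + R_L); requiring this ≤ 0.0530 gives R_L ≥ R_th(1/0.0530 − 1) = 116.5 × 17.87 = 2.08 kΩ.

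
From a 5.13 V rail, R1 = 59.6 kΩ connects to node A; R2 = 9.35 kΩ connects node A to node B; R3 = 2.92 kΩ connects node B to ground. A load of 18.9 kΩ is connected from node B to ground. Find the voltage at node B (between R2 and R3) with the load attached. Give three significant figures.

V ≈ 0.182 V

At node B, R3 is in parallel with the load: R3‖R_L = 2.529 kΩ.
Below node A the resistance is R2 + (R3‖R_L) = 11.88 kΩ, so V_A = 5.13 × 11.88/71.48 = 0.8526 V.
Then V_B = V_A × (R3‖R_L)/(R2 + R3‖R_L) = 0.8526 × 2.529/11.88 = 0.182 V.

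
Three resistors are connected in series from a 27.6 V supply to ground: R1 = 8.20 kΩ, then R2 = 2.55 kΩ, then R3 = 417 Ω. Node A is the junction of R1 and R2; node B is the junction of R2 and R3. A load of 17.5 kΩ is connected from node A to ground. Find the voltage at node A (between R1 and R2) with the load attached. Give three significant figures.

V ≈ 6.52 V

Below node A the series string R2+R3 = 2967 Ω sits in parallel with the 17500 Ω load: 2537 Ω.
V_A = 27.6 × 2537/(8200 + 2537) = 6.52 V.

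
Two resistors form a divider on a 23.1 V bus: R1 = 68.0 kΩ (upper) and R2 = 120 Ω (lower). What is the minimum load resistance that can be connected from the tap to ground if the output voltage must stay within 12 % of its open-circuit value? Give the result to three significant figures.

Output resistance R_th = R1‖R2 = (68000 × 120)/68120 = 119.8 Ω.
The fractional drop is R_th/(R_th + R_L); requiring this ≤ 0.120 gives R_L ≥ R_th(1/0.120 − 1) = 119.8 × 7.333 = 878 Ω.

R_L(min) ≈ 878 Ω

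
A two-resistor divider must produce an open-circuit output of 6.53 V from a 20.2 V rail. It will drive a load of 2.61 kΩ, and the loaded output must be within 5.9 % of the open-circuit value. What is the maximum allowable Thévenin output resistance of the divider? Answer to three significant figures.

R_th ≤ 164 Ω

Loading drop = R_th/(R_th + R_L) ≤ 0.0590, so R_th ≤ R_L · ε/(1−ε) = 2.61 kΩ × 0.0590/0.9410 = 164 Ω.
(Any R1, R2 with R2/(R1+R2) = 0.323 and R1‖R2 ≤ 164 Ω will meet the spec.)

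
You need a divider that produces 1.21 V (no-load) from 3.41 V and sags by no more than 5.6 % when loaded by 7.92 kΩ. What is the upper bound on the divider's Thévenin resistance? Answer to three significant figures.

Loading drop = R_th/(R_th + R_L) ≤ 0.0560, so R_th ≤ R_L · ε/(1−ε) = 7.92 kΩ × 0.0560/0.9440 = 470 Ω.

R_th ≤ 470 Ω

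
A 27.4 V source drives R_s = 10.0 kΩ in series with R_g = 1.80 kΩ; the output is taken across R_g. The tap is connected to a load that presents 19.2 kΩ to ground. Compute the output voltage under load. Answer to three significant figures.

V_out ≈ 3.87 V

The load sits in parallel with R_g: R_g‖R_L = (1.80 × 19.2) / (1.80 + 19.2) = 1.646 kΩ.
V_out = 27.4 × 1.646 / (10.0 + 1.646) = 27.4 × 1.646/11.65 = 3.87 V.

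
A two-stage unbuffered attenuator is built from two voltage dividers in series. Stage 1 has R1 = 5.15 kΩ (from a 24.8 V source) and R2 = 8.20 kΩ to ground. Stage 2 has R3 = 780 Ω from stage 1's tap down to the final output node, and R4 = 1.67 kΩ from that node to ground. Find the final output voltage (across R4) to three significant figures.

Stage 2 presents R3+R4 = 2450 Ω as a load on stage 1's tap.
Stage 1's lower leg becomes R2‖(R3+R4) = 1886 Ω, so V_mid = 24.8 × 1886/7036 = 6.649 V.
Stage 2 is itself unloaded: V_out = V_mid × R4/(R3+R4) = 6.649 × 1670/2450 = 4.53 V.

V_out ≈ 4.53 V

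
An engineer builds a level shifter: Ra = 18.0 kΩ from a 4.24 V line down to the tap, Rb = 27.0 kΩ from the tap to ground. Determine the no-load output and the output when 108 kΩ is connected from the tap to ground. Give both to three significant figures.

Open-circuit: V = 4.24 × 27.0/(18.0 + 27.0) = 2.54 V.
With the load, Rb becomes Rb‖R_L = 21.60 kΩ, so V = 4.24 × 21.60/39.60 = 2.31 V.

Unloaded: 2.54 V; loaded: 2.31 V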